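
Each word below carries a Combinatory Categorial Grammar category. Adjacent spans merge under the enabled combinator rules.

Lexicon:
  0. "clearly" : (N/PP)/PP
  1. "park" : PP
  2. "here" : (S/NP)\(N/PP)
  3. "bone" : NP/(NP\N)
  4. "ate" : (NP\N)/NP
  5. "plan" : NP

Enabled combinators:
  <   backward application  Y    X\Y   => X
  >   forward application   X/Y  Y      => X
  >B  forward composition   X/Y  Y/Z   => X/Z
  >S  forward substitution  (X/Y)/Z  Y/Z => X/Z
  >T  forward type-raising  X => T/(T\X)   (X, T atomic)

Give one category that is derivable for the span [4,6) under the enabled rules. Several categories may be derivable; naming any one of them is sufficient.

NP\N

[0,6] S   >
  [0,3] S/NP   <
    [0,2] N/PP   >
      [0,1] "clearly" : (N/PP)/PP
      [1,2] "park" : PP
    [2,3] "here" : (S/NP)\(N/PP)
  [3,6] NP   >
    [3,4] "bone" : NP/(NP\N)
    [4,6] NP\N   >
      [4,5] "ate" : (NP\N)/NP
      [5,6] "plan" : NP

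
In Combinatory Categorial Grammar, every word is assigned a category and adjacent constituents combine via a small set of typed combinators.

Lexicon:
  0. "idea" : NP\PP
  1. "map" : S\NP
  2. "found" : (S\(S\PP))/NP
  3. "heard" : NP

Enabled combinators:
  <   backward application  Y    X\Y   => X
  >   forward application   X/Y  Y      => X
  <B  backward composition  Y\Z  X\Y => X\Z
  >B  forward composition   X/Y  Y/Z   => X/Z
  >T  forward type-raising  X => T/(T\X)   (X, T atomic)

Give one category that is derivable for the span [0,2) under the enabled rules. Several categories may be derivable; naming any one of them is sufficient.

S\PP

[0,4] S   <
  [0,2] S\PP   <B
    [0,1] "idea" : NP\PP
    [1,2] "map" : S\NP
  [2,4] S\(S\PP)   >
    [2,3] "found" : (S\(S\PP))/NP
    [3,4] "heard" : NP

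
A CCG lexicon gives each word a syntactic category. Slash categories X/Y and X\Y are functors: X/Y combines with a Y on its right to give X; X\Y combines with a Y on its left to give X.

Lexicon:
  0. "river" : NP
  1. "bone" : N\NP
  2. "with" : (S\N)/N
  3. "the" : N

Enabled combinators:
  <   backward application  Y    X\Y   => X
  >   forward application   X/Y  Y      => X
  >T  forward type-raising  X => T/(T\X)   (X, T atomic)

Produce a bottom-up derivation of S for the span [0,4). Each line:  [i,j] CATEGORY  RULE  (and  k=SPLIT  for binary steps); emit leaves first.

[0,1] NP  lex  "river"
[1,2] N\NP  lex  "bone"
[0,2] N  <  k=1
[2,3] (S\N)/N  lex  "with"
[3,4] N  lex  "the"
[2,4] S\N  >  k=3
[0,4] S  <  k=2

[0,4] S   <
  [0,2] N   <
    [0,1] "river" : NP
    [1,2] "bone" : N\NP
  [2,4] S\N   >
    [2,3] "with" : (S\N)/N
    [3,4] "the" : N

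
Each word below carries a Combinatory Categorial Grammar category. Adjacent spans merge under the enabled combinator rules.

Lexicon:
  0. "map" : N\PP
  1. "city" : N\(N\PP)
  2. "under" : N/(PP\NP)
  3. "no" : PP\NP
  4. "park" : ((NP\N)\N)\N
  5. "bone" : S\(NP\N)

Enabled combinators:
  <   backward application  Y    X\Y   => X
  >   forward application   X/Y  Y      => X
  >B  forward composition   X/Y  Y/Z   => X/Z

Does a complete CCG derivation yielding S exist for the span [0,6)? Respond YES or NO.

YES

[0,6] S   <
  [0,5] NP\N   <
    [0,2] N   <
      [0,1] "map" : N\PP
      [1,2] "city" : N\(N\PP)
    [2,5] (NP\N)\N   <
      [2,4] N   >
        [2,3] "under" : N/(PP\NP)
        [3,4] "no" : PP\NP
      [4,5] "park" : ((NP\N)\N)\N
  [5,6] "bone" : S\(NP\N)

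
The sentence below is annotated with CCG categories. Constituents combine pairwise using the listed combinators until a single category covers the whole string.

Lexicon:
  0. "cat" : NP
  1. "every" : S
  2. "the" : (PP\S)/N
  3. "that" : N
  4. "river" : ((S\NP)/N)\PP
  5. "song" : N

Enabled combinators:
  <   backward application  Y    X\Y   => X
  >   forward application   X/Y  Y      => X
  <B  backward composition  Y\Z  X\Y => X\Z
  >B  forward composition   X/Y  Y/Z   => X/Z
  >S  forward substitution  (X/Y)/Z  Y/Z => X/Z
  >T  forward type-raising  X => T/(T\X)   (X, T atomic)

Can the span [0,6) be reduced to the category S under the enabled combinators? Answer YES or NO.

[0,6] S   >
  [0,1] S/(S\NP)   >T
    [0,1] "cat" : NP
  [1,6] S\NP   >
    [1,5] (S\NP)/N   <
      [1,4] PP   >
        [1,3] PP/N   >B
          [1,2] PP/(PP\S)   >T
            [1,2] "every" : S
          [2,3] "the" : (PP\S)/N
        [3,4] "that" : N
      [4,5] "river" : ((S\NP)/N)\PP
    [5,6] "song" : N

YES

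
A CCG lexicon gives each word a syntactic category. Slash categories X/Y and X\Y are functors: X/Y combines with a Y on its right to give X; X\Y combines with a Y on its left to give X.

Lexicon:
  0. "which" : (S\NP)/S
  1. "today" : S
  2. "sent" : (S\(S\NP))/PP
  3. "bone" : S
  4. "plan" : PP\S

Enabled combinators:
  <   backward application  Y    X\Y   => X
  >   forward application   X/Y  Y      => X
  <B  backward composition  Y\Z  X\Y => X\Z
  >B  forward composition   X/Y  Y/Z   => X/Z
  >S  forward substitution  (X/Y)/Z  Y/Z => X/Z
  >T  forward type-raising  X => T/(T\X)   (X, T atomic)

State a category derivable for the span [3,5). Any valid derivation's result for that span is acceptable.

[0,5] S   <
  [0,2] S\NP   >
    [0,1] "which" : (S\NP)/S
    [1,2] "today" : S
  [2,5] S\(S\NP)   >
    [2,3] "sent" : (S\(S\NP))/PP
    [3,5] PP   >
      [3,4] PP/(PP\S)   >T
        [3,4] "bone" : S
      [4,5] "plan" : PP\S

PP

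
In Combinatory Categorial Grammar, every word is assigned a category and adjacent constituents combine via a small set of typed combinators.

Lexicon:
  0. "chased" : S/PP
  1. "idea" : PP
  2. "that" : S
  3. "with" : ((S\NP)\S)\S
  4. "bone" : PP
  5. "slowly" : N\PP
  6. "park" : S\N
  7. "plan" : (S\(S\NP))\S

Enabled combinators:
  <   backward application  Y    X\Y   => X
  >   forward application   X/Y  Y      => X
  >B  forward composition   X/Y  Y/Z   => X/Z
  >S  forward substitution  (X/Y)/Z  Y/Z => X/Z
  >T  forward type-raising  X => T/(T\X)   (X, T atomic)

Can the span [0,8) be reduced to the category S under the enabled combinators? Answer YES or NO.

[0,8] S   <
  [0,4] S\NP   <
    [0,2] S   >
      [0,1] "chased" : S/PP
      [1,2] "idea" : PP
    [2,4] (S\NP)\S   <
      [2,3] "that" : S
      [3,4] "with" : ((S\NP)\S)\S
  [4,8] S\(S\NP)   <
    [4,7] S   <
      [4,6] N   >
        [4,5] N/(N\PP)   >T
          [4,5] "bone" : PP
        [5,6] "slowly" : N\PP
      [6,7] "park" : S\N
    [7,8] "plan" : (S\(S\NP))\S

YES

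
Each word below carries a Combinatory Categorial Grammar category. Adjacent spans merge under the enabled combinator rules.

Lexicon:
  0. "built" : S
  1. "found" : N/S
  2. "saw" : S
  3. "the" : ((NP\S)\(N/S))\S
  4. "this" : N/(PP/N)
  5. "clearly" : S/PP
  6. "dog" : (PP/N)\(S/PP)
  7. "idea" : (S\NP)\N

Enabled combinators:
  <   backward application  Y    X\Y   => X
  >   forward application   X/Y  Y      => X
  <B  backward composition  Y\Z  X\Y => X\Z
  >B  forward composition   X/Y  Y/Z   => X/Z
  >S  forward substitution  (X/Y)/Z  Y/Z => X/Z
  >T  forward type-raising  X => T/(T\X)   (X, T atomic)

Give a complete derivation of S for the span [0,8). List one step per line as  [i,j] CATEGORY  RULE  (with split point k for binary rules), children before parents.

[0,1] S  lex  "built"
[0,1] NP/(NP\S)  >T
[1,2] N/S  lex  "found"
[2,3] S  lex  "saw"
[3,4] ((NP\S)\(N/S))\S  lex  "the"
[2,4] (NP\S)\(N/S)  <  k=3
[1,4] NP\S  <  k=2
[0,4] NP  >  k=1
[4,5] N/(PP/N)  lex  "this"
[5,6] S/PP  lex  "clearly"
[6,7] (PP/N)\(S/PP)  lex  "dog"
[5,7] PP/N  <  k=6
[4,7] N  >  k=5
[7,8] (S\NP)\N  lex  "idea"
[4,8] S\NP  <  k=7
[0,8] S  <  k=4

[0,8] S   <
  [0,4] NP   >
    [0,1] NP/(NP\S)   >T
      [0,1] "built" : S
    [1,4] NP\S   <
      [1,2] "found" : N/S
      [2,4] (NP\S)\(N/S)   <
        [2,3] "saw" : S
        [3,4] "the" : ((NP\S)\(N/S))\S
  [4,8] S\NP   <
    [4,7] N   >
      [4,5] "this" : N/(PP/N)
      [5,7] PP/N   <
        [5,6] "clearly" : S/PP
        [6,7] "dog" : (PP/N)\(S/PP)
    [7,8] "idea" : (S\NP)\N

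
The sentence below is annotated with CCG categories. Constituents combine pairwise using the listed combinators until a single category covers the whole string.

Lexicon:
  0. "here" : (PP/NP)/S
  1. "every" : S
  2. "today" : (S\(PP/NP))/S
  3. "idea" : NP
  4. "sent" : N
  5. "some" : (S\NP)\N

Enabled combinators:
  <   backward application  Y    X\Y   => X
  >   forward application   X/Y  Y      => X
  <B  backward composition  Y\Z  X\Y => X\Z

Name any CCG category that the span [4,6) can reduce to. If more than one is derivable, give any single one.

[0,6] S   <
  [0,2] PP/NP   >
    [0,1] "here" : (PP/NP)/S
    [1,2] "every" : S
  [2,6] S\(PP/NP)   >
    [2,3] "today" : (S\(PP/NP))/S
    [3,6] S   <
      [3,4] "idea" : NP
      [4,6] S\NP   <
        [4,5] "sent" : N
        [5,6] "some" : (S\NP)\N

S\NP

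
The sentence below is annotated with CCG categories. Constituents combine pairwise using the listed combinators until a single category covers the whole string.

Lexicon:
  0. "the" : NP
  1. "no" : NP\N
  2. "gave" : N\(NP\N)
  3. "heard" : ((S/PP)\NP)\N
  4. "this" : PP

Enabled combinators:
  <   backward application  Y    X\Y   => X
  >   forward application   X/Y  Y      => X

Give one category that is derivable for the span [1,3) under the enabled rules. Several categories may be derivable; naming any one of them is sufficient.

[0,5] S   >
  [0,4] S/PP   <
    [0,1] "the" : NP
    [1,4] (S/PP)\NP   <
      [1,3] N   <
        [1,2] "no" : NP\N
        [2,3] "gave" : N\(NP\N)
      [3,4] "heard" : ((S/PP)\NP)\N
  [4,5] "this" : PP

N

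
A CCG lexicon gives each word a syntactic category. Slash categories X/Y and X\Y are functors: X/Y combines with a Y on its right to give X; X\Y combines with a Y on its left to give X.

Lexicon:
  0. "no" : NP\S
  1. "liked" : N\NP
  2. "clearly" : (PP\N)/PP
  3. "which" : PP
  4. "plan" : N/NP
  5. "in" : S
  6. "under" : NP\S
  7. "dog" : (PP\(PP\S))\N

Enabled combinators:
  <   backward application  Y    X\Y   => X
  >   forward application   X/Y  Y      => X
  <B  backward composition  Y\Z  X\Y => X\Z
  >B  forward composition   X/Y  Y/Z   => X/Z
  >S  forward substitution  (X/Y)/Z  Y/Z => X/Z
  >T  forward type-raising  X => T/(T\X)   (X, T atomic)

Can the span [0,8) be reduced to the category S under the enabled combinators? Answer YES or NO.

NO

NP\S N\NP (PP\N)/PP PP N/NP S NP\S (PP\(PP\S))\N
CKY chart[0,8] = {N/(N\PP), NP/(NP\PP), PP, PP/(PP\PP), S/(S\PP)}; S ∉ chart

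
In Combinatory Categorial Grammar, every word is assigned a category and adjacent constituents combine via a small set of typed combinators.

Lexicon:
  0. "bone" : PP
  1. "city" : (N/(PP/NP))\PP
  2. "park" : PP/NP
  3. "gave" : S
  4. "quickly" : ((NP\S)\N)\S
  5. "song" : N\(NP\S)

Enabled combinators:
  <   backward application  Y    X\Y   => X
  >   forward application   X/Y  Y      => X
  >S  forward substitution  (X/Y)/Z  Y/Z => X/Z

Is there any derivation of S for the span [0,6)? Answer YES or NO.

NO

PP (N/(PP/NP))\PP PP/NP S ((NP\S)\N)\S N\(NP\S)
CKY chart[0,6] = {N}; S ∉ chart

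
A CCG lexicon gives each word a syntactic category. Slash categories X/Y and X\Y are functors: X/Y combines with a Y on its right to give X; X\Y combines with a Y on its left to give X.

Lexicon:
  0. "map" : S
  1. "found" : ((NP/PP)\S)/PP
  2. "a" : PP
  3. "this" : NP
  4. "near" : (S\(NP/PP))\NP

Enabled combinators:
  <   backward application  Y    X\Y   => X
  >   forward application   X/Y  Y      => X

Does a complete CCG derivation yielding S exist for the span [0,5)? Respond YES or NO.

YES

[0,5] S   <
  [0,3] NP/PP   <
    [0,1] "map" : S
    [1,3] (NP/PP)\S   >
      [1,2] "found" : ((NP/PP)\S)/PP
      [2,3] "a" : PP
  [3,5] S\(NP/PP)   <
    [3,4] "this" : NP
    [4,5] "near" : (S\(NP/PP))\NP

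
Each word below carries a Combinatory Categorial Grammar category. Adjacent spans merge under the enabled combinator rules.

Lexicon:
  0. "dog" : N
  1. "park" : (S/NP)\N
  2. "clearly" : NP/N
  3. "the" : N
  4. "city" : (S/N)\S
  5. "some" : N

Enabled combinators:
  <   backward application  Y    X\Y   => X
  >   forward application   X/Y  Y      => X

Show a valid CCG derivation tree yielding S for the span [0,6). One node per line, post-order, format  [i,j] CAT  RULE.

[0,1] N  lex  "dog"
[1,2] (S/NP)\N  lex  "park"
[0,2] S/NP  <  k=1
[2,3] NP/N  lex  "clearly"
[3,4] N  lex  "the"
[2,4] NP  >  k=3
[0,4] S  >  k=2
[4,5] (S/N)\S  lex  "city"
[0,5] S/N  <  k=4
[5,6] N  lex  "some"
[0,6] S  >  k=5

[0,6] S   >
  [0,5] S/N   <
    [0,4] S   >
      [0,2] S/NP   <
        [0,1] "dog" : N
        [1,2] "park" : (S/NP)\N
      [2,4] NP   >
        [2,3] "clearly" : NP/N
        [3,4] "the" : N
    [4,5] "city" : (S/N)\S
  [5,6] "some" : N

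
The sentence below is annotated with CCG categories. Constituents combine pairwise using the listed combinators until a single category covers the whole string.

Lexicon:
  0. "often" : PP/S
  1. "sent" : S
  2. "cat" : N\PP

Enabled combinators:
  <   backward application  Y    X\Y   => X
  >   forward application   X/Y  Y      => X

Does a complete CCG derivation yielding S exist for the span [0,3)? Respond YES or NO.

NO

PP/S S N\PP
CKY chart[0,3] = {N}; S ∉ chart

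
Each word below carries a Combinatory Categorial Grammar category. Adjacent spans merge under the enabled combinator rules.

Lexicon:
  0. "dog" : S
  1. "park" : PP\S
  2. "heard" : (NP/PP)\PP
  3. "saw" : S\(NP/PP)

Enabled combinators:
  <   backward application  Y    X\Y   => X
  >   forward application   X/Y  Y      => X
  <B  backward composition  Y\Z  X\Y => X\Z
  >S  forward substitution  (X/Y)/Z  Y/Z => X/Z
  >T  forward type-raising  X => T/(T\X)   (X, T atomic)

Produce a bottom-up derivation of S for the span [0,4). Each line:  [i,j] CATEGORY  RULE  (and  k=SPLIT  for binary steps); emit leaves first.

[0,4] S   <
  [0,2] PP   <
    [0,1] "dog" : S
    [1,2] "park" : PP\S
  [2,4] S\PP   <B
    [2,3] "heard" : (NP/PP)\PP
    [3,4] "saw" : S\(NP/PP)

[0,1] S  lex  "dog"
[1,2] PP\S  lex  "park"
[0,2] PP  <  k=1
[2,3] (NP/PP)\PP  lex  "heard"
[3,4] S\(NP/PP)  lex  "saw"
[2,4] S\PP  <B  k=3
[0,4] S  <  k=2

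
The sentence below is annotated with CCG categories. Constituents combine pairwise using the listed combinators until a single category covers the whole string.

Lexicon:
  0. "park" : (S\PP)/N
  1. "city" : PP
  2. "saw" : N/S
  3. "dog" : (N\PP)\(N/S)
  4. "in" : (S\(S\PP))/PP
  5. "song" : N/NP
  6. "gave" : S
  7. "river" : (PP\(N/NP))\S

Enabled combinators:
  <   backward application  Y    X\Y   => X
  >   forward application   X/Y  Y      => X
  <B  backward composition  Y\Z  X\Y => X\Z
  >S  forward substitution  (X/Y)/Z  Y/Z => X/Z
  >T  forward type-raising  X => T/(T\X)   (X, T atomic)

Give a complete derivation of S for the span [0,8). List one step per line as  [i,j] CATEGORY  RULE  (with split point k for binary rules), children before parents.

[0,8] S   <
  [0,4] S\PP   >
    [0,1] "park" : (S\PP)/N
    [1,4] N   <
      [1,2] "city" : PP
      [2,4] N\PP   <
        [2,3] "saw" : N/S
        [3,4] "dog" : (N\PP)\(N/S)
  [4,8] S\(S\PP)   >
    [4,5] "in" : (S\(S\PP))/PP
    [5,8] PP   <
      [5,6] "song" : N/NP
      [6,8] PP\(N/NP)   <
        [6,7] "gave" : S
        [7,8] "river" : (PP\(N/NP))\S

[0,1] (S\PP)/N  lex  "park"
[1,2] PP  lex  "city"
[2,3] N/S  lex  "saw"
[3,4] (N\PP)\(N/S)  lex  "dog"
[2,4] N\PP  <  k=3
[1,4] N  <  k=2
[0,4] S\PP  >  k=1
[4,5] (S\(S\PP))/PP  lex  "in"
[5,6] N/NP  lex  "song"
[6,7] S  lex  "gave"
[7,8] (PP\(N/NP))\S  lex  "river"
[6,8] PP\(N/NP)  <  k=7
[5,8] PP  <  k=6
[4,8] S\(S\PP)  >  k=5
[0,8] S  <  k=4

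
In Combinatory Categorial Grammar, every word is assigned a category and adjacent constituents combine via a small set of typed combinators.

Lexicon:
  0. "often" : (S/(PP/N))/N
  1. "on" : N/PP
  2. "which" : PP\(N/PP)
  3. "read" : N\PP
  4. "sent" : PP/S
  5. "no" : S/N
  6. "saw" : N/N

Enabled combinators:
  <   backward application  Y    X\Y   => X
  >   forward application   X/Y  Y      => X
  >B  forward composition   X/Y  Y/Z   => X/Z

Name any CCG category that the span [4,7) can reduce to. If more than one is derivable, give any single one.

[0,7] S   >
  [0,4] S/(PP/N)   >
    [0,1] "often" : (S/(PP/N))/N
    [1,4] N   <
      [1,3] PP   <
        [1,2] "on" : N/PP
        [2,3] "which" : PP\(N/PP)
      [3,4] "read" : N\PP
  [4,7] PP/N   >B
    [4,5] "sent" : PP/S
    [5,7] S/N   >B
      [5,6] "no" : S/N
      [6,7] "saw" : N/N

PP/N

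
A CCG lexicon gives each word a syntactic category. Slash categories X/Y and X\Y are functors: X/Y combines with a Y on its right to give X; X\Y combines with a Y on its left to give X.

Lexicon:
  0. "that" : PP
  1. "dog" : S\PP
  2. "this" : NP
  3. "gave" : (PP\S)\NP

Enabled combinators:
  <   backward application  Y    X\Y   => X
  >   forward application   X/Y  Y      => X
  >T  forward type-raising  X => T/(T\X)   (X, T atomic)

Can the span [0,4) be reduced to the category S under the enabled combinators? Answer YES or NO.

NO

PP S\PP NP (PP\S)\NP
CKY chart[0,4] = {N/(N\PP), NP/(NP\PP), PP, PP/(PP\PP), S/(S\PP)}; S ∉ chart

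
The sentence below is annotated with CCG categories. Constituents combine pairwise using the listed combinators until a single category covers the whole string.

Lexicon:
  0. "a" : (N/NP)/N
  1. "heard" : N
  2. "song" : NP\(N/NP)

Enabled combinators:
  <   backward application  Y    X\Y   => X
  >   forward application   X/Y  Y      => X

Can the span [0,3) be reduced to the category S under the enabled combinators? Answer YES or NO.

(N/NP)/N N NP\(N/NP)
CKY chart[0,3] = {NP}; S ∉ chart

NO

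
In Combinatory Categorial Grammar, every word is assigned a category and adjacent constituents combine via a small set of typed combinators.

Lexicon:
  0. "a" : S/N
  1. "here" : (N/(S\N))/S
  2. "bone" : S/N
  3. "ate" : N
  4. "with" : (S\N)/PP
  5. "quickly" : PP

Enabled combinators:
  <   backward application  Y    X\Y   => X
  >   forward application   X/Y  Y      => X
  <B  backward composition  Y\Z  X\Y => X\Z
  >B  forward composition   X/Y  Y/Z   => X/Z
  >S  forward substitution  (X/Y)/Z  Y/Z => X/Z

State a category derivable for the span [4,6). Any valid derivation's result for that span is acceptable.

S\N

[0,6] S   >
  [0,1] "a" : S/N
  [1,6] N   >
    [1,4] N/(S\N)   >
      [1,2] "here" : (N/(S\N))/S
      [2,4] S   >
        [2,3] "bone" : S/N
        [3,4] "ate" : N
    [4,6] S\N   >
      [4,5] "with" : (S\N)/PP
      [5,6] "quickly" : PP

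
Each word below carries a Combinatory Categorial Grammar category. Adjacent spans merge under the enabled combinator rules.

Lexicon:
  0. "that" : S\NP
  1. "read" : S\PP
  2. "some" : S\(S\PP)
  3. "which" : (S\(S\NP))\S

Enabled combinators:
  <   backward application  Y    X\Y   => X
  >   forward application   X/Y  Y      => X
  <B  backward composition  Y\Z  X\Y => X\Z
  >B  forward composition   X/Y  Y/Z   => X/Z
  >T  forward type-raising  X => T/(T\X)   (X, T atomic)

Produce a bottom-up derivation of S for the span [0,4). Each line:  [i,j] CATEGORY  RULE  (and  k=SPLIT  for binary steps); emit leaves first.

[0,1] S\NP  lex  "that"
[1,2] S\PP  lex  "read"
[2,3] S\(S\PP)  lex  "some"
[1,3] S  <  k=2
[3,4] (S\(S\NP))\S  lex  "which"
[1,4] S\(S\NP)  <  k=3
[0,4] S  <  k=1

[0,4] S   <
  [0,1] "that" : S\NP
  [1,4] S\(S\NP)   <
    [1,3] S   <
      [1,2] "read" : S\PP
      [2,3] "some" : S\(S\PP)
    [3,4] "which" : (S\(S\NP))\S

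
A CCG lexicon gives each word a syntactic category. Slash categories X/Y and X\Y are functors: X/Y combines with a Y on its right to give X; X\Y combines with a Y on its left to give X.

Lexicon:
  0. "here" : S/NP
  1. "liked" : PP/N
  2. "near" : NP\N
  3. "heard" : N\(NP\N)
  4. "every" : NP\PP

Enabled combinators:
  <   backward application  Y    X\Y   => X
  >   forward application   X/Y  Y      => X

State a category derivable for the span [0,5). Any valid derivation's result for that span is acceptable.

[0,5] S   >
  [0,1] "here" : S/NP
  [1,5] NP   <
    [1,4] PP   >
      [1,2] "liked" : PP/N
      [2,4] N   <
        [2,3] "near" : NP\N
        [3,4] "heard" : N\(NP\N)
    [4,5] "every" : NP\PP

S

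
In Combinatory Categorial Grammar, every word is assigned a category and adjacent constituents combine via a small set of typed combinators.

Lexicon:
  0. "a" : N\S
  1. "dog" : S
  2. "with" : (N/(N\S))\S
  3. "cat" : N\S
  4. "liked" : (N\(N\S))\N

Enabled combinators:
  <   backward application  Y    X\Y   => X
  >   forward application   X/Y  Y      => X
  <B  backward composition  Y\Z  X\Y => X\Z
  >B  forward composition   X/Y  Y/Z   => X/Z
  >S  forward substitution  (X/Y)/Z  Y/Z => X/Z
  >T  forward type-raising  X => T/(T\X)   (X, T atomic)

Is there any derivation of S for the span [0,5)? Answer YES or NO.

NO

N\S S (N/(N\S))\S N\S (N\(N\S))\N
CKY chart[0,5] = {N, N/(N\N), NP/(NP\N), PP/(PP\N), S/(S\N)}; S ∉ chart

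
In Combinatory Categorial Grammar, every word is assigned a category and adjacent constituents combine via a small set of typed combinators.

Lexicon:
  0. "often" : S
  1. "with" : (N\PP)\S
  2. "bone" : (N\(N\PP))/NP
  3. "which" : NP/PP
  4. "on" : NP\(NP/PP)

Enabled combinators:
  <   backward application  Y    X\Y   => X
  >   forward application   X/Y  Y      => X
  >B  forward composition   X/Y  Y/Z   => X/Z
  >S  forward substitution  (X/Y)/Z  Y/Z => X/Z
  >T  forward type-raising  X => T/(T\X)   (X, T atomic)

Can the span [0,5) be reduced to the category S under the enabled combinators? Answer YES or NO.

NO

S (N\PP)\S (N\(N\PP))/NP NP/PP NP\(NP/PP)
CKY chart[0,5] = {N, N/(N\N), NP/(NP\N), PP/(PP\N), S/(S\N)}; S ∉ chart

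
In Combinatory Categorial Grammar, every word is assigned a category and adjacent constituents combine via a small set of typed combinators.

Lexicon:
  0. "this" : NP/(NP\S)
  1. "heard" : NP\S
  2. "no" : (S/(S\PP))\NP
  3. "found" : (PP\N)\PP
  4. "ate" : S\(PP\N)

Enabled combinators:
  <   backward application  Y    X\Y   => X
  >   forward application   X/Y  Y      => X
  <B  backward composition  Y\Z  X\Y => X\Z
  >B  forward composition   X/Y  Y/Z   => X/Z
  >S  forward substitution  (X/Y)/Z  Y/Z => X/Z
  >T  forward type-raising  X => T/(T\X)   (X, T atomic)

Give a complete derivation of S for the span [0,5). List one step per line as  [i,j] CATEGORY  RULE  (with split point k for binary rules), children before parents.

[0,1] NP/(NP\S)  lex  "this"
[1,2] NP\S  lex  "heard"
[0,2] NP  >  k=1
[2,3] (S/(S\PP))\NP  lex  "no"
[0,3] S/(S\PP)  <  k=2
[3,4] (PP\N)\PP  lex  "found"
[4,5] S\(PP\N)  lex  "ate"
[3,5] S\PP  <B  k=4
[0,5] S  >  k=3

[0,5] S   >
  [0,3] S/(S\PP)   <
    [0,2] NP   >
      [0,1] "this" : NP/(NP\S)
      [1,2] "heard" : NP\S
    [2,3] "no" : (S/(S\PP))\NP
  [3,5] S\PP   <B
    [3,4] "found" : (PP\N)\PP
    [4,5] "ate" : S\(PP\N)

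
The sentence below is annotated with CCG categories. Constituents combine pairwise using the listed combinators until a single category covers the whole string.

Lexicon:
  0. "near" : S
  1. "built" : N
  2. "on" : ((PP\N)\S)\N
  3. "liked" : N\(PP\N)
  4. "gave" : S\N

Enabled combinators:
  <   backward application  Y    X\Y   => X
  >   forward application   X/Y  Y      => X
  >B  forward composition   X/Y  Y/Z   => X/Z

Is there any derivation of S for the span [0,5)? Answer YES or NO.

[0,5] S   <
  [0,4] N   <
    [0,3] PP\N   <
      [0,1] "near" : S
      [1,3] (PP\N)\S   <
        [1,2] "built" : N
        [2,3] "on" : ((PP\N)\S)\N
    [3,4] "liked" : N\(PP\N)
  [4,5] "gave" : S\N

YES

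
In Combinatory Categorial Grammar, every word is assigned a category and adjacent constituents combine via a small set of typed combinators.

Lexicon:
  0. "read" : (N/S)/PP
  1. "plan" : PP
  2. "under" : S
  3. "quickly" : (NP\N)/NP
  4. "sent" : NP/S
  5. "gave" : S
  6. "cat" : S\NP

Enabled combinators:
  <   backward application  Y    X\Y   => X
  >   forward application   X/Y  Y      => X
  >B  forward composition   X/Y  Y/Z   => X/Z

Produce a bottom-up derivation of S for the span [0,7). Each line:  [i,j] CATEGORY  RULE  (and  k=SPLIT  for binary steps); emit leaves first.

[0,1] (N/S)/PP  lex  "read"
[1,2] PP  lex  "plan"
[0,2] N/S  >  k=1
[2,3] S  lex  "under"
[0,3] N  >  k=2
[3,4] (NP\N)/NP  lex  "quickly"
[4,5] NP/S  lex  "sent"
[5,6] S  lex  "gave"
[4,6] NP  >  k=5
[3,6] NP\N  >  k=4
[0,6] NP  <  k=3
[6,7] S\NP  lex  "cat"
[0,7] S  <  k=6

[0,7] S   <
  [0,6] NP   <
    [0,3] N   >
      [0,2] N/S   >
        [0,1] "read" : (N/S)/PP
        [1,2] "plan" : PP
      [2,3] "under" : S
    [3,6] NP\N   >
      [3,4] "quickly" : (NP\N)/NP
      [4,6] NP   >
        [4,5] "sent" : NP/S
        [5,6] "gave" : S
  [6,7] "cat" : S\NP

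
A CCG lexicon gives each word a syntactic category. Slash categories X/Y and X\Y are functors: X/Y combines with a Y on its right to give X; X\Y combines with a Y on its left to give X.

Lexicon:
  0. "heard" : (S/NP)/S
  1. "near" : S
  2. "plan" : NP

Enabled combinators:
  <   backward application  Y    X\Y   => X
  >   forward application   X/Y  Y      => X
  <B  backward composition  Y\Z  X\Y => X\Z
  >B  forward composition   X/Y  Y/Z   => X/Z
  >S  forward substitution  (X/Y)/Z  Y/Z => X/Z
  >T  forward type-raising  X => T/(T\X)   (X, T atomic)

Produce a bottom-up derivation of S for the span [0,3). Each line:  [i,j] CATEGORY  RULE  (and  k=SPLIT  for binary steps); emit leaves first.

[0,1] (S/NP)/S  lex  "heard"
[1,2] S  lex  "near"
[0,2] S/NP  >  k=1
[2,3] NP  lex  "plan"
[0,3] S  >  k=2

[0,3] S   >
  [0,2] S/NP   >
    [0,1] "heard" : (S/NP)/S
    [1,2] "near" : S
  [2,3] "plan" : NP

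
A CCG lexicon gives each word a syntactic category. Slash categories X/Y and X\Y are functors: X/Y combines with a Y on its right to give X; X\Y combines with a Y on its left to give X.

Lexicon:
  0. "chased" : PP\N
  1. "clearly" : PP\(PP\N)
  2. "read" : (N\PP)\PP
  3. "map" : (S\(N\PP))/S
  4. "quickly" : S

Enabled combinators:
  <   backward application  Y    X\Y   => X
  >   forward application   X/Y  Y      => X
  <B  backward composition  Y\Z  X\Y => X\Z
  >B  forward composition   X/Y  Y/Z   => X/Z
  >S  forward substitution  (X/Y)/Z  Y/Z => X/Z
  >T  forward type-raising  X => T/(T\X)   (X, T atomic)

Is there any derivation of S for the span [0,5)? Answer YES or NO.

[0,5] S   <
  [0,2] PP   <
    [0,1] "chased" : PP\N
    [1,2] "clearly" : PP\(PP\N)
  [2,5] S\PP   <B
    [2,3] "read" : (N\PP)\PP
    [3,5] S\(N\PP)   >
      [3,4] "map" : (S\(N\PP))/S
      [4,5] "quickly" : S

YES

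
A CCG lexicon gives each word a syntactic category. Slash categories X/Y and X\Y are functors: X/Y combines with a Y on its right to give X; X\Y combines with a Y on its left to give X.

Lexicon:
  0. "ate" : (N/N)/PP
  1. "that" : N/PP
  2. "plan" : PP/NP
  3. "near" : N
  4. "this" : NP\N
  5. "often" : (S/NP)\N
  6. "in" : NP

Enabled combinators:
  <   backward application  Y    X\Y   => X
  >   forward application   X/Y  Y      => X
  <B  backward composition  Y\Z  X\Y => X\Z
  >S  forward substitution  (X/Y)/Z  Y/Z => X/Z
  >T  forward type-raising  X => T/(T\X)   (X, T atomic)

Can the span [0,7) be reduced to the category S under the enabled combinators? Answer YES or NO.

[0,7] S   >
  [0,6] S/NP   <
    [0,5] N   >
      [0,2] N/PP   >S
        [0,1] "ate" : (N/N)/PP
        [1,2] "that" : N/PP
      [2,5] PP   >
        [2,3] "plan" : PP/NP
        [3,5] NP   <
          [3,4] "near" : N
          [4,5] "this" : NP\N
    [5,6] "often" : (S/NP)\N
  [6,7] "in" : NP

YES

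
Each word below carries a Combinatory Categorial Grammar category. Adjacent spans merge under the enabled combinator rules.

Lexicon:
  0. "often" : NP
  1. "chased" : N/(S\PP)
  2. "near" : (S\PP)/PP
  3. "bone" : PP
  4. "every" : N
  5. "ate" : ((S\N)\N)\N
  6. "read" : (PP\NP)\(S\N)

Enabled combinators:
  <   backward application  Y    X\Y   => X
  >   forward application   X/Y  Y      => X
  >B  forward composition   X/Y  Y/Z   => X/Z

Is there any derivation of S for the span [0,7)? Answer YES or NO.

NP N/(S\PP) (S\PP)/PP PP N ((S\N)\N)\N (PP\NP)\(S\N)
CKY chart[0,7] = {PP}; S ∉ chart

NO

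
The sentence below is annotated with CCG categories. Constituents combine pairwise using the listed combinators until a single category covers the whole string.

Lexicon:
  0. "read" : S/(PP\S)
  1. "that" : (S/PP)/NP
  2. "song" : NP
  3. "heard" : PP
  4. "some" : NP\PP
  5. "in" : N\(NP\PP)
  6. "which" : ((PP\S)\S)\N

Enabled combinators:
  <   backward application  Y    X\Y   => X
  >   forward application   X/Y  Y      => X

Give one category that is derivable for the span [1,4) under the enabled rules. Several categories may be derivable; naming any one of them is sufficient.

[0,7] S   >
  [0,1] "read" : S/(PP\S)
  [1,7] PP\S   <
    [1,4] S   >
      [1,3] S/PP   >
        [1,2] "that" : (S/PP)/NP
        [2,3] "song" : NP
      [3,4] "heard" : PP
    [4,7] (PP\S)\S   <
      [4,6] N   <
        [4,5] "some" : NP\PP
        [5,6] "in" : N\(NP\PP)
      [6,7] "which" : ((PP\S)\S)\N

S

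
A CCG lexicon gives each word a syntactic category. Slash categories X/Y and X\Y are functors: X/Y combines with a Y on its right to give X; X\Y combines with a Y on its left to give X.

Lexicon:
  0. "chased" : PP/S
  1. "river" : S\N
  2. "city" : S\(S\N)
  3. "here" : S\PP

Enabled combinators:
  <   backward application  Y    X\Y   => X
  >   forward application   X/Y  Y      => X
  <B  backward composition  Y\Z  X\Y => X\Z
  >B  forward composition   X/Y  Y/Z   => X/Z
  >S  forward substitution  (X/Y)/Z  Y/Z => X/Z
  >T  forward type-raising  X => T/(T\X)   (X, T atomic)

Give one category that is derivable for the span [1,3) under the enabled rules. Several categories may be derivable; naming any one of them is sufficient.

[0,4] S   <
  [0,3] PP   >
    [0,1] "chased" : PP/S
    [1,3] S   <
      [1,2] "river" : S\N
      [2,3] "city" : S\(S\N)
  [3,4] "here" : S\PP

S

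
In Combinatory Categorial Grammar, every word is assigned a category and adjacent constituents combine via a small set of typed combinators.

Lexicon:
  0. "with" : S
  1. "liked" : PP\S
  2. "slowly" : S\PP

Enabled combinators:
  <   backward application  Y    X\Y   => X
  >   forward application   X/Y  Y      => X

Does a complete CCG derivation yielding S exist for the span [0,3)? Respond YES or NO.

YES

[0,3] S   <
  [0,2] PP   <
    [0,1] "with" : S
    [1,2] "liked" : PP\S
  [2,3] "slowly" : S\PP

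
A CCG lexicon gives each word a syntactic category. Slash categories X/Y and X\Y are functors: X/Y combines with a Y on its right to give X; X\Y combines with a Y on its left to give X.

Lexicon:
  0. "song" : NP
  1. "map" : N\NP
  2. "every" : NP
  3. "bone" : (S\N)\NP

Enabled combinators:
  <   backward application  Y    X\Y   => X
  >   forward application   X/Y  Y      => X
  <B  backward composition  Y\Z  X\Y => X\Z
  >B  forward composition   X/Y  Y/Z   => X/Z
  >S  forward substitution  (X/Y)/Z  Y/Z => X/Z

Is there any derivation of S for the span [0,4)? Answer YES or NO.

YES

[0,4] S   <
  [0,2] N   <
    [0,1] "song" : NP
    [1,2] "map" : N\NP
  [2,4] S\N   <
    [2,3] "every" : NP
    [3,4] "bone" : (S\N)\NP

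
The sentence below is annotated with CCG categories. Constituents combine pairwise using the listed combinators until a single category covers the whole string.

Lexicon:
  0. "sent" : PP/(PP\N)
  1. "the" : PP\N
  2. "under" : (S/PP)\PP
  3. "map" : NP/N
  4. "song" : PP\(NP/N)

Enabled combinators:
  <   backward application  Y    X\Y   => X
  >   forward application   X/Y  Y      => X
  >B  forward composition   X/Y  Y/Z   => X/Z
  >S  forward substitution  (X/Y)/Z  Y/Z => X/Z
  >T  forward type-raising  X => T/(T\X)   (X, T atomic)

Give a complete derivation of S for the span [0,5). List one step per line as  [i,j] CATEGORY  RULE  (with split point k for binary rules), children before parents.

[0,1] PP/(PP\N)  lex  "sent"
[1,2] PP\N  lex  "the"
[0,2] PP  >  k=1
[2,3] (S/PP)\PP  lex  "under"
[0,3] S/PP  <  k=2
[3,4] NP/N  lex  "map"
[4,5] PP\(NP/N)  lex  "song"
[3,5] PP  <  k=4
[0,5] S  >  k=3

[0,5] S   >
  [0,3] S/PP   <
    [0,2] PP   >
      [0,1] "sent" : PP/(PP\N)
      [1,2] "the" : PP\N
    [2,3] "under" : (S/PP)\PP
  [3,5] PP   <
    [3,4] "map" : NP/N
    [4,5] "song" : PP\(NP/N)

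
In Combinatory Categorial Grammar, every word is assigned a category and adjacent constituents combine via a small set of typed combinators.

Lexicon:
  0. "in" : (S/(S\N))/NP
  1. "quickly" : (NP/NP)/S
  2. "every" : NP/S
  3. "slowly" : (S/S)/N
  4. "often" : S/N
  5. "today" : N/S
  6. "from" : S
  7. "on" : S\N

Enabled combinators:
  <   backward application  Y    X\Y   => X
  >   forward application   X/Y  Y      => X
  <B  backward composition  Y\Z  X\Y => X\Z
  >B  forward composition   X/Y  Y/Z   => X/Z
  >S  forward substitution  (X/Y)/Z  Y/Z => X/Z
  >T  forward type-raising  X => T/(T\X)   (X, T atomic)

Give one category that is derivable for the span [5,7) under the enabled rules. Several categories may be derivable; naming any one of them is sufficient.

N

[0,8] S   >
  [0,7] S/(S\N)   >
    [0,1] "in" : (S/(S\N))/NP
    [1,7] NP   >
      [1,5] NP/N   >B
        [1,3] NP/S   >S
          [1,2] "quickly" : (NP/NP)/S
          [2,3] "every" : NP/S
        [3,5] S/N   >S
          [3,4] "slowly" : (S/S)/N
          [4,5] "often" : S/N
      [5,7] N   >
        [5,6] "today" : N/S
        [6,7] "from" : S
  [7,8] "on" : S\N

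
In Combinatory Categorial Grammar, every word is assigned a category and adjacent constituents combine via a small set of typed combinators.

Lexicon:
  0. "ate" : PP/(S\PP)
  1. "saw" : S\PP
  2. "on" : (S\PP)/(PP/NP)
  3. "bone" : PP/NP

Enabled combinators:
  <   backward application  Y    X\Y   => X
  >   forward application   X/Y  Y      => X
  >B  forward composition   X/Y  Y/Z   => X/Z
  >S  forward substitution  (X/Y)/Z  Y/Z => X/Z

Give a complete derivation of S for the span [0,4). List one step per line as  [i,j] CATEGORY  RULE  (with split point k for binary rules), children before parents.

[0,1] PP/(S\PP)  lex  "ate"
[1,2] S\PP  lex  "saw"
[0,2] PP  >  k=1
[2,3] (S\PP)/(PP/NP)  lex  "on"
[3,4] PP/NP  lex  "bone"
[2,4] S\PP  >  k=3
[0,4] S  <  k=2

[0,4] S   <
  [0,2] PP   >
    [0,1] "ate" : PP/(S\PP)
    [1,2] "saw" : S\PP
  [2,4] S\PP   >
    [2,3] "on" : (S\PP)/(PP/NP)
    [3,4] "bone" : PP/NP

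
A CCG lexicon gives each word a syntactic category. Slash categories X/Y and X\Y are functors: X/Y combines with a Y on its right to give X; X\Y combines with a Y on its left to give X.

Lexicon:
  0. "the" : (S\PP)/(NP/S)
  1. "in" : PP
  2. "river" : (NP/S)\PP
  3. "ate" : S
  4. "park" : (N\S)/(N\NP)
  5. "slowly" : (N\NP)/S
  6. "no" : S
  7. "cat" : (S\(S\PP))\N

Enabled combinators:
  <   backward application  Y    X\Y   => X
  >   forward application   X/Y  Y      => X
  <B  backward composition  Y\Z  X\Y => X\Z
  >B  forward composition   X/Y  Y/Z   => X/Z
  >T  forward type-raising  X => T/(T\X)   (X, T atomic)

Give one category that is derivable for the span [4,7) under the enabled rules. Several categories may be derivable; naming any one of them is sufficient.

[0,8] S   <
  [0,3] S\PP   >
    [0,1] "the" : (S\PP)/(NP/S)
    [1,3] NP/S   <
      [1,2] "in" : PP
      [2,3] "river" : (NP/S)\PP
  [3,8] S\(S\PP)   <
    [3,7] N   <
      [3,4] "ate" : S
      [4,7] N\S   >
        [4,5] "park" : (N\S)/(N\NP)
        [5,7] N\NP   >
          [5,6] "slowly" : (N\NP)/S
          [6,7] "no" : S
    [7,8] "cat" : (S\(S\PP))\N

N\S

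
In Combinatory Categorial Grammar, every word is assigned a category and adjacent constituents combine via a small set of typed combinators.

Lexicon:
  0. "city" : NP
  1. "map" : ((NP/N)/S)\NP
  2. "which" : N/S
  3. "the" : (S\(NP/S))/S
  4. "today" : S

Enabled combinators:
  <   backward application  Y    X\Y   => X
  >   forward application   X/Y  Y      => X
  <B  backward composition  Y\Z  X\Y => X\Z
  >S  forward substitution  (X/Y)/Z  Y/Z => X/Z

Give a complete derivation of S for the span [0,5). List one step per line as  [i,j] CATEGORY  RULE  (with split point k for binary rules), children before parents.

[0,1] NP  lex  "city"
[1,2] ((NP/N)/S)\NP  lex  "map"
[0,2] (NP/N)/S  <  k=1
[2,3] N/S  lex  "which"
[0,3] NP/S  >S  k=2
[3,4] (S\(NP/S))/S  lex  "the"
[4,5] S  lex  "today"
[3,5] S\(NP/S)  >  k=4
[0,5] S  <  k=3

[0,5] S   <
  [0,3] NP/S   >S
    [0,2] (NP/N)/S   <
      [0,1] "city" : NP
      [1,2] "map" : ((NP/N)/S)\NP
    [2,3] "which" : N/S
  [3,5] S\(NP/S)   >
    [3,4] "the" : (S\(NP/S))/S
    [4,5] "today" : S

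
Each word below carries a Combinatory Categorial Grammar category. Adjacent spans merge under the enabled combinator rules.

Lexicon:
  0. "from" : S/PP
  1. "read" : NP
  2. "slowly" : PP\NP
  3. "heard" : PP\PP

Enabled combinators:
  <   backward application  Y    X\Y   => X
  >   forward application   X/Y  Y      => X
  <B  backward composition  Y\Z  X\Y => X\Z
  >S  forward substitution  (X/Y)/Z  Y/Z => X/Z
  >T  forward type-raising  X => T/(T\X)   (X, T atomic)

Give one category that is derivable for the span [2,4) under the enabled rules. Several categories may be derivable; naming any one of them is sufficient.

PP\NP

[0,4] S   >
  [0,1] "from" : S/PP
  [1,4] PP   >
    [1,2] PP/(PP\NP)   >T
      [1,2] "read" : NP
    [2,4] PP\NP   <B
      [2,3] "slowly" : PP\NP
      [3,4] "heard" : PP\PP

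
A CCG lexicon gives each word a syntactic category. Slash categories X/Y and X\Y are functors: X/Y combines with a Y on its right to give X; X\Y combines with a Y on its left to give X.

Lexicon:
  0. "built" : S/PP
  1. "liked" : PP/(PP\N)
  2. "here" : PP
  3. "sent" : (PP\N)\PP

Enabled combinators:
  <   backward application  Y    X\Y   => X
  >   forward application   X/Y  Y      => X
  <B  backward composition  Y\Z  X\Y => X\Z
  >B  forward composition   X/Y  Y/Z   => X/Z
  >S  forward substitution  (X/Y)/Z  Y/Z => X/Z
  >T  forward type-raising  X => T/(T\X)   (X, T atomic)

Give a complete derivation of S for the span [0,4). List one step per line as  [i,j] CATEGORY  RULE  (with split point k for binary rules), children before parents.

[0,4] S   >
  [0,1] "built" : S/PP
  [1,4] PP   >
    [1,2] "liked" : PP/(PP\N)
    [2,4] PP\N   <
      [2,3] "here" : PP
      [3,4] "sent" : (PP\N)\PP

[0,1] S/PP  lex  "built"
[1,2] PP/(PP\N)  lex  "liked"
[2,3] PP  lex  "here"
[3,4] (PP\N)\PP  lex  "sent"
[2,4] PP\N  <  k=3
[1,4] PP  >  k=2
[0,4] S  >  k=1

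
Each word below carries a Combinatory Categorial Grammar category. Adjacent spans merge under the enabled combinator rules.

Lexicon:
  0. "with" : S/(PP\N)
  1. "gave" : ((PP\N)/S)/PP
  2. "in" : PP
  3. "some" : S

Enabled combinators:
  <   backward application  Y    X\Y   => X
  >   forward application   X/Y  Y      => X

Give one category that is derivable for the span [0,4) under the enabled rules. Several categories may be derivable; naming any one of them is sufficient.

[0,4] S   >
  [0,1] "with" : S/(PP\N)
  [1,4] PP\N   >
    [1,3] (PP\N)/S   >
      [1,2] "gave" : ((PP\N)/S)/PP
      [2,3] "in" : PP
    [3,4] "some" : S

S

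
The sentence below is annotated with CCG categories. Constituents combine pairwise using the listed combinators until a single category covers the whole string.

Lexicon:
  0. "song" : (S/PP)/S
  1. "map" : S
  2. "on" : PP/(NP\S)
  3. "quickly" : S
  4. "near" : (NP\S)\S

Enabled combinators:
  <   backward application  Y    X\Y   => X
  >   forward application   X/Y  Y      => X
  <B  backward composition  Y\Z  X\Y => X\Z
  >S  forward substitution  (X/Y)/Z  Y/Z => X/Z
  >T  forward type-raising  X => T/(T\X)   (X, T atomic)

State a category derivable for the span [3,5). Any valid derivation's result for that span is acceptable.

[0,5] S   >
  [0,2] S/PP   >
    [0,1] "song" : (S/PP)/S
    [1,2] "map" : S
  [2,5] PP   >
    [2,3] "on" : PP/(NP\S)
    [3,5] NP\S   <
      [3,4] "quickly" : S
      [4,5] "near" : (NP\S)\S

NP\S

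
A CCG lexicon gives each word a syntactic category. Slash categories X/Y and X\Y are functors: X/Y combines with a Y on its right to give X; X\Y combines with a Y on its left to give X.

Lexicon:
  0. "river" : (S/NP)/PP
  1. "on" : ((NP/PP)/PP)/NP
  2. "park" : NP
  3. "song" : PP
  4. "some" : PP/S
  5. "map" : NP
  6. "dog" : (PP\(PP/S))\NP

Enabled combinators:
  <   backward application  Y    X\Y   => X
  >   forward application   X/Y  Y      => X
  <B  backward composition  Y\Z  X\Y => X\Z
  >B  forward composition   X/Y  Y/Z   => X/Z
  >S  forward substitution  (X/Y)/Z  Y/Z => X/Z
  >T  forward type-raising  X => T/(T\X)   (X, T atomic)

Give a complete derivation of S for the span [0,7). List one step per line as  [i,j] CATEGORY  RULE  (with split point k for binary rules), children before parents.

[0,1] (S/NP)/PP  lex  "river"
[1,2] ((NP/PP)/PP)/NP  lex  "on"
[2,3] NP  lex  "park"
[1,3] (NP/PP)/PP  >  k=2
[3,4] PP  lex  "song"
[1,4] NP/PP  >  k=3
[0,4] S/PP  >S  k=1
[4,5] PP/S  lex  "some"
[5,6] NP  lex  "map"
[6,7] (PP\(PP/S))\NP  lex  "dog"
[5,7] PP\(PP/S)  <  k=6
[4,7] PP  <  k=5
[0,7] S  >  k=4

[0,7] S   >
  [0,4] S/PP   >S
    [0,1] "river" : (S/NP)/PP
    [1,4] NP/PP   >
      [1,3] (NP/PP)/PP   >
        [1,2] "on" : ((NP/PP)/PP)/NP
        [2,3] "park" : NP
      [3,4] "song" : PP
  [4,7] PP   <
    [4,5] "some" : PP/S
    [5,7] PP\(PP/S)   <
      [5,6] "map" : NP
      [6,7] "dog" : (PP\(PP/S))\NP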